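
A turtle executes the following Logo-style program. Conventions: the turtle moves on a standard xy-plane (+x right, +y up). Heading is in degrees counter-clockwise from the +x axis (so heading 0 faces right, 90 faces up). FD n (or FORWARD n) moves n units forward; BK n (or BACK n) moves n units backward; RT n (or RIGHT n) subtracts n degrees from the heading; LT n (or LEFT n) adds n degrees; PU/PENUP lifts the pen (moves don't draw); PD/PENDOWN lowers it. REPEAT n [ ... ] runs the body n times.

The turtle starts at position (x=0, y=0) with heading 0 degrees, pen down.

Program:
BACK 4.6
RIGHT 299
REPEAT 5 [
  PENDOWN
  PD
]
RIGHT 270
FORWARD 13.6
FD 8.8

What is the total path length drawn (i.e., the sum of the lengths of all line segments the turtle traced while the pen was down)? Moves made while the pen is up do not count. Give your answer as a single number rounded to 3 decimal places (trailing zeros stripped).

Executing turtle program step by step:
Start: pos=(0,0), heading=0, pen down
BK 4.6: (0,0) -> (-4.6,0) [heading=0, draw]
RT 299: heading 0 -> 61
REPEAT 5 [
  -- iteration 1/5 --
  PD: pen down
  PD: pen down
  -- iteration 2/5 --
  PD: pen down
  PD: pen down
  -- iteration 3/5 --
  PD: pen down
  PD: pen down
  -- iteration 4/5 --
  PD: pen down
  PD: pen down
  -- iteration 5/5 --
  PD: pen down
  PD: pen down
]
RT 270: heading 61 -> 151
FD 13.6: (-4.6,0) -> (-16.495,6.593) [heading=151, draw]
FD 8.8: (-16.495,6.593) -> (-24.191,10.86) [heading=151, draw]
Final: pos=(-24.191,10.86), heading=151, 3 segment(s) drawn

Segment lengths:
  seg 1: (0,0) -> (-4.6,0), length = 4.6
  seg 2: (-4.6,0) -> (-16.495,6.593), length = 13.6
  seg 3: (-16.495,6.593) -> (-24.191,10.86), length = 8.8
Total = 27

Answer: 27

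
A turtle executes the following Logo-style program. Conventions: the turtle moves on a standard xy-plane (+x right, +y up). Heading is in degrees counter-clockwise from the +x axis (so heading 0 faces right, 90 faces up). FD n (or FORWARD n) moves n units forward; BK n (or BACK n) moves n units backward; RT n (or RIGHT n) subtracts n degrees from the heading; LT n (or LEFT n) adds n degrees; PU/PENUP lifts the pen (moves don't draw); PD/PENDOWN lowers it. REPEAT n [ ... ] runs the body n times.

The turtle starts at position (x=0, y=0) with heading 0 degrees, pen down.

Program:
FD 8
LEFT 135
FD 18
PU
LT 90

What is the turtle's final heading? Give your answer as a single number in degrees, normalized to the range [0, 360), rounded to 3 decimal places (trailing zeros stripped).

Executing turtle program step by step:
Start: pos=(0,0), heading=0, pen down
FD 8: (0,0) -> (8,0) [heading=0, draw]
LT 135: heading 0 -> 135
FD 18: (8,0) -> (-4.728,12.728) [heading=135, draw]
PU: pen up
LT 90: heading 135 -> 225
Final: pos=(-4.728,12.728), heading=225, 2 segment(s) drawn

Answer: 225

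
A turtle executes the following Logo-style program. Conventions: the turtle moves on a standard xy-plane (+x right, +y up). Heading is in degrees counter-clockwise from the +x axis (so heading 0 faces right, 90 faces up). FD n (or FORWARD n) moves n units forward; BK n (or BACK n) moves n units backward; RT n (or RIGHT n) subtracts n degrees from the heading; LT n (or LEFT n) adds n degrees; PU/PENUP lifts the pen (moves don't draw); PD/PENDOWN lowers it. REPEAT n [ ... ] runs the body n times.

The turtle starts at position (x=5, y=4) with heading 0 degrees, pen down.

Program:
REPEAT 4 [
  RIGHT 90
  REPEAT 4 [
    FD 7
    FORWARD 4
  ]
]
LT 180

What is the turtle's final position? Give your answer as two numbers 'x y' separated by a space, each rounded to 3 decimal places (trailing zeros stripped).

Executing turtle program step by step:
Start: pos=(5,4), heading=0, pen down
REPEAT 4 [
  -- iteration 1/4 --
  RT 90: heading 0 -> 270
  REPEAT 4 [
    -- iteration 1/4 --
    FD 7: (5,4) -> (5,-3) [heading=270, draw]
    FD 4: (5,-3) -> (5,-7) [heading=270, draw]
    -- iteration 2/4 --
    FD 7: (5,-7) -> (5,-14) [heading=270, draw]
    FD 4: (5,-14) -> (5,-18) [heading=270, draw]
    -- iteration 3/4 --
    FD 7: (5,-18) -> (5,-25) [heading=270, draw]
    FD 4: (5,-25) -> (5,-29) [heading=270, draw]
    -- iteration 4/4 --
    FD 7: (5,-29) -> (5,-36) [heading=270, draw]
    FD 4: (5,-36) -> (5,-40) [heading=270, draw]
  ]
  -- iteration 2/4 --
  RT 90: heading 270 -> 180
  REPEAT 4 [
    -- iteration 1/4 --
    FD 7: (5,-40) -> (-2,-40) [heading=180, draw]
    FD 4: (-2,-40) -> (-6,-40) [heading=180, draw]
    -- iteration 2/4 --
    FD 7: (-6,-40) -> (-13,-40) [heading=180, draw]
    FD 4: (-13,-40) -> (-17,-40) [heading=180, draw]
    -- iteration 3/4 --
    FD 7: (-17,-40) -> (-24,-40) [heading=180, draw]
    FD 4: (-24,-40) -> (-28,-40) [heading=180, draw]
    -- iteration 4/4 --
    FD 7: (-28,-40) -> (-35,-40) [heading=180, draw]
    FD 4: (-35,-40) -> (-39,-40) [heading=180, draw]
  ]
  -- iteration 3/4 --
  RT 90: heading 180 -> 90
  REPEAT 4 [
    -- iteration 1/4 --
    FD 7: (-39,-40) -> (-39,-33) [heading=90, draw]
    FD 4: (-39,-33) -> (-39,-29) [heading=90, draw]
    -- iteration 2/4 --
    FD 7: (-39,-29) -> (-39,-22) [heading=90, draw]
    FD 4: (-39,-22) -> (-39,-18) [heading=90, draw]
    -- iteration 3/4 --
    FD 7: (-39,-18) -> (-39,-11) [heading=90, draw]
    FD 4: (-39,-11) -> (-39,-7) [heading=90, draw]
    -- iteration 4/4 --
    FD 7: (-39,-7) -> (-39,0) [heading=90, draw]
    FD 4: (-39,0) -> (-39,4) [heading=90, draw]
  ]
  -- iteration 4/4 --
  RT 90: heading 90 -> 0
  REPEAT 4 [
    -- iteration 1/4 --
    FD 7: (-39,4) -> (-32,4) [heading=0, draw]
    FD 4: (-32,4) -> (-28,4) [heading=0, draw]
    -- iteration 2/4 --
    FD 7: (-28,4) -> (-21,4) [heading=0, draw]
    FD 4: (-21,4) -> (-17,4) [heading=0, draw]
    -- iteration 3/4 --
    FD 7: (-17,4) -> (-10,4) [heading=0, draw]
    FD 4: (-10,4) -> (-6,4) [heading=0, draw]
    -- iteration 4/4 --
    FD 7: (-6,4) -> (1,4) [heading=0, draw]
    FD 4: (1,4) -> (5,4) [heading=0, draw]
  ]
]
LT 180: heading 0 -> 180
Final: pos=(5,4), heading=180, 32 segment(s) drawn

Answer: 5 4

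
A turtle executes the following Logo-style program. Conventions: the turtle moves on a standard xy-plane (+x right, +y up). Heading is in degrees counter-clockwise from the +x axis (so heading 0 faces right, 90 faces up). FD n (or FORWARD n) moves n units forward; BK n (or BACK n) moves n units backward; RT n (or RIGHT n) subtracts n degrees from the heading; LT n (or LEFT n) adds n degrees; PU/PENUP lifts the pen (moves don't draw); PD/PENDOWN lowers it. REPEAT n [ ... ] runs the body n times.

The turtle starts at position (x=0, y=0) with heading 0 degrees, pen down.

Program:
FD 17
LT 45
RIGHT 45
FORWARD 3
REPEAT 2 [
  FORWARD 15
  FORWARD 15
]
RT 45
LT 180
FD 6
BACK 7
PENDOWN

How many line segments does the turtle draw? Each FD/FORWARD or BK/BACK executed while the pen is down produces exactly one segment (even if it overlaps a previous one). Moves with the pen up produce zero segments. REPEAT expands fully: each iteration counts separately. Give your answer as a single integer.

Answer: 8

Derivation:
Executing turtle program step by step:
Start: pos=(0,0), heading=0, pen down
FD 17: (0,0) -> (17,0) [heading=0, draw]
LT 45: heading 0 -> 45
RT 45: heading 45 -> 0
FD 3: (17,0) -> (20,0) [heading=0, draw]
REPEAT 2 [
  -- iteration 1/2 --
  FD 15: (20,0) -> (35,0) [heading=0, draw]
  FD 15: (35,0) -> (50,0) [heading=0, draw]
  -- iteration 2/2 --
  FD 15: (50,0) -> (65,0) [heading=0, draw]
  FD 15: (65,0) -> (80,0) [heading=0, draw]
]
RT 45: heading 0 -> 315
LT 180: heading 315 -> 135
FD 6: (80,0) -> (75.757,4.243) [heading=135, draw]
BK 7: (75.757,4.243) -> (80.707,-0.707) [heading=135, draw]
PD: pen down
Final: pos=(80.707,-0.707), heading=135, 8 segment(s) drawn
Segments drawn: 8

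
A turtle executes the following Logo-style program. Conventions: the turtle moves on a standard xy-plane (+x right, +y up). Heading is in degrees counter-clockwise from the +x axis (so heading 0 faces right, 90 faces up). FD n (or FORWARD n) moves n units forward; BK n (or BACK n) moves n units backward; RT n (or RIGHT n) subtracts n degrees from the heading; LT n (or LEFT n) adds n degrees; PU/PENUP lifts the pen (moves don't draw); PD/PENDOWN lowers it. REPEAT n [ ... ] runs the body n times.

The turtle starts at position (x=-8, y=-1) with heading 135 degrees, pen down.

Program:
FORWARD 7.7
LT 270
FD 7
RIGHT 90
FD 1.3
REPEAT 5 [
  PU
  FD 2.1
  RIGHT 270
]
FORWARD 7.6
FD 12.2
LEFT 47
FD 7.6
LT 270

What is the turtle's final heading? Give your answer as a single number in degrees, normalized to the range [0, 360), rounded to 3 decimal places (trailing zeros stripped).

Executing turtle program step by step:
Start: pos=(-8,-1), heading=135, pen down
FD 7.7: (-8,-1) -> (-13.445,4.445) [heading=135, draw]
LT 270: heading 135 -> 45
FD 7: (-13.445,4.445) -> (-8.495,9.394) [heading=45, draw]
RT 90: heading 45 -> 315
FD 1.3: (-8.495,9.394) -> (-7.576,8.475) [heading=315, draw]
REPEAT 5 [
  -- iteration 1/5 --
  PU: pen up
  FD 2.1: (-7.576,8.475) -> (-6.091,6.99) [heading=315, move]
  RT 270: heading 315 -> 45
  -- iteration 2/5 --
  PU: pen up
  FD 2.1: (-6.091,6.99) -> (-4.606,8.475) [heading=45, move]
  RT 270: heading 45 -> 135
  -- iteration 3/5 --
  PU: pen up
  FD 2.1: (-4.606,8.475) -> (-6.091,9.96) [heading=135, move]
  RT 270: heading 135 -> 225
  -- iteration 4/5 --
  PU: pen up
  FD 2.1: (-6.091,9.96) -> (-7.576,8.475) [heading=225, move]
  RT 270: heading 225 -> 315
  -- iteration 5/5 --
  PU: pen up
  FD 2.1: (-7.576,8.475) -> (-6.091,6.99) [heading=315, move]
  RT 270: heading 315 -> 45
]
FD 7.6: (-6.091,6.99) -> (-0.717,12.364) [heading=45, move]
FD 12.2: (-0.717,12.364) -> (7.91,20.991) [heading=45, move]
LT 47: heading 45 -> 92
FD 7.6: (7.91,20.991) -> (7.645,28.586) [heading=92, move]
LT 270: heading 92 -> 2
Final: pos=(7.645,28.586), heading=2, 3 segment(s) drawn

Answer: 2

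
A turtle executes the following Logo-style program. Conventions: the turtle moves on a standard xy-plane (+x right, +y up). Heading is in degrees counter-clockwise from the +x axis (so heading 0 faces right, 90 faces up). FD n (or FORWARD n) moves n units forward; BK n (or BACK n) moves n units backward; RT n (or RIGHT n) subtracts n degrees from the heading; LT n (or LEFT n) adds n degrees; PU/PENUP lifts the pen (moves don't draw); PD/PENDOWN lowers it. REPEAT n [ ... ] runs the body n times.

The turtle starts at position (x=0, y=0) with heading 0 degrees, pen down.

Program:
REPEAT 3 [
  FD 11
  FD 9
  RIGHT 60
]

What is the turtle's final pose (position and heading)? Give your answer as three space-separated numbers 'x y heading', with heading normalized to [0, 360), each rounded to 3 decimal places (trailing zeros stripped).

Answer: 20 -34.641 180

Derivation:
Executing turtle program step by step:
Start: pos=(0,0), heading=0, pen down
REPEAT 3 [
  -- iteration 1/3 --
  FD 11: (0,0) -> (11,0) [heading=0, draw]
  FD 9: (11,0) -> (20,0) [heading=0, draw]
  RT 60: heading 0 -> 300
  -- iteration 2/3 --
  FD 11: (20,0) -> (25.5,-9.526) [heading=300, draw]
  FD 9: (25.5,-9.526) -> (30,-17.321) [heading=300, draw]
  RT 60: heading 300 -> 240
  -- iteration 3/3 --
  FD 11: (30,-17.321) -> (24.5,-26.847) [heading=240, draw]
  FD 9: (24.5,-26.847) -> (20,-34.641) [heading=240, draw]
  RT 60: heading 240 -> 180
]
Final: pos=(20,-34.641), heading=180, 6 segment(s) drawn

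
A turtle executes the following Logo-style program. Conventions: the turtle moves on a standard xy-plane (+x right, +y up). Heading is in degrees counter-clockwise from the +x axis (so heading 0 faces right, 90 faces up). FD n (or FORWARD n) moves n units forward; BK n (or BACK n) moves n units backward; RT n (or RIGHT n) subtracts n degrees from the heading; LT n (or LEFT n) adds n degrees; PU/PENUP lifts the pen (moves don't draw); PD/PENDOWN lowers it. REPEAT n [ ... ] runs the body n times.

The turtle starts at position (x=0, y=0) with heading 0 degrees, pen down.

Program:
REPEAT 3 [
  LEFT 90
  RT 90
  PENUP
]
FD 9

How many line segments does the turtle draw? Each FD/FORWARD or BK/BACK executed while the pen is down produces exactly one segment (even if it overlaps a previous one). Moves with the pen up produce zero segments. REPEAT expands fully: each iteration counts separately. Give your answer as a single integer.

Answer: 0

Derivation:
Executing turtle program step by step:
Start: pos=(0,0), heading=0, pen down
REPEAT 3 [
  -- iteration 1/3 --
  LT 90: heading 0 -> 90
  RT 90: heading 90 -> 0
  PU: pen up
  -- iteration 2/3 --
  LT 90: heading 0 -> 90
  RT 90: heading 90 -> 0
  PU: pen up
  -- iteration 3/3 --
  LT 90: heading 0 -> 90
  RT 90: heading 90 -> 0
  PU: pen up
]
FD 9: (0,0) -> (9,0) [heading=0, move]
Final: pos=(9,0), heading=0, 0 segment(s) drawn
Segments drawn: 0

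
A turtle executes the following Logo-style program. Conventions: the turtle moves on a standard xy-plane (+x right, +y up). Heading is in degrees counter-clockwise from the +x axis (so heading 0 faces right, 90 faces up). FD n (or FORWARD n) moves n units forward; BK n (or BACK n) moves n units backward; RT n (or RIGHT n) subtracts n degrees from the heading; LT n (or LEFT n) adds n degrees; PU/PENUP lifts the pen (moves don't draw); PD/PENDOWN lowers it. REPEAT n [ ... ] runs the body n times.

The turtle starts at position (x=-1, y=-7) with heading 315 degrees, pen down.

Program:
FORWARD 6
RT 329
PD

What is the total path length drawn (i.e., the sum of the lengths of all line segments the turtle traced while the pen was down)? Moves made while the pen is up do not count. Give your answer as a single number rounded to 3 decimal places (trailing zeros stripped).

Executing turtle program step by step:
Start: pos=(-1,-7), heading=315, pen down
FD 6: (-1,-7) -> (3.243,-11.243) [heading=315, draw]
RT 329: heading 315 -> 346
PD: pen down
Final: pos=(3.243,-11.243), heading=346, 1 segment(s) drawn

Segment lengths:
  seg 1: (-1,-7) -> (3.243,-11.243), length = 6
Total = 6

Answer: 6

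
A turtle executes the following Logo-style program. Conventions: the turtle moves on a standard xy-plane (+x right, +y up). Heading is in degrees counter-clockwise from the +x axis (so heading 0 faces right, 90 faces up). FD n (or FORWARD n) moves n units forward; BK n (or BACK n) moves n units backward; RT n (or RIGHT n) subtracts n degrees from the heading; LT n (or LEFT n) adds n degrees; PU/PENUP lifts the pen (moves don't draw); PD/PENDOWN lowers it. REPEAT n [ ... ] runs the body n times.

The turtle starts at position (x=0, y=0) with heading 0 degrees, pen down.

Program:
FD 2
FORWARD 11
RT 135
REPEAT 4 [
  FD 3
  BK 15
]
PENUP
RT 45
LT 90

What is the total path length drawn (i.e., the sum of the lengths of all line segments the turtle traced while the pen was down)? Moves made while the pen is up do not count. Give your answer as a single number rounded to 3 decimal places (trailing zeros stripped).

Executing turtle program step by step:
Start: pos=(0,0), heading=0, pen down
FD 2: (0,0) -> (2,0) [heading=0, draw]
FD 11: (2,0) -> (13,0) [heading=0, draw]
RT 135: heading 0 -> 225
REPEAT 4 [
  -- iteration 1/4 --
  FD 3: (13,0) -> (10.879,-2.121) [heading=225, draw]
  BK 15: (10.879,-2.121) -> (21.485,8.485) [heading=225, draw]
  -- iteration 2/4 --
  FD 3: (21.485,8.485) -> (19.364,6.364) [heading=225, draw]
  BK 15: (19.364,6.364) -> (29.971,16.971) [heading=225, draw]
  -- iteration 3/4 --
  FD 3: (29.971,16.971) -> (27.849,14.849) [heading=225, draw]
  BK 15: (27.849,14.849) -> (38.456,25.456) [heading=225, draw]
  -- iteration 4/4 --
  FD 3: (38.456,25.456) -> (36.335,23.335) [heading=225, draw]
  BK 15: (36.335,23.335) -> (46.941,33.941) [heading=225, draw]
]
PU: pen up
RT 45: heading 225 -> 180
LT 90: heading 180 -> 270
Final: pos=(46.941,33.941), heading=270, 10 segment(s) drawn

Segment lengths:
  seg 1: (0,0) -> (2,0), length = 2
  seg 2: (2,0) -> (13,0), length = 11
  seg 3: (13,0) -> (10.879,-2.121), length = 3
  seg 4: (10.879,-2.121) -> (21.485,8.485), length = 15
  seg 5: (21.485,8.485) -> (19.364,6.364), length = 3
  seg 6: (19.364,6.364) -> (29.971,16.971), length = 15
  seg 7: (29.971,16.971) -> (27.849,14.849), length = 3
  seg 8: (27.849,14.849) -> (38.456,25.456), length = 15
  seg 9: (38.456,25.456) -> (36.335,23.335), length = 3
  seg 10: (36.335,23.335) -> (46.941,33.941), length = 15
Total = 85

Answer: 85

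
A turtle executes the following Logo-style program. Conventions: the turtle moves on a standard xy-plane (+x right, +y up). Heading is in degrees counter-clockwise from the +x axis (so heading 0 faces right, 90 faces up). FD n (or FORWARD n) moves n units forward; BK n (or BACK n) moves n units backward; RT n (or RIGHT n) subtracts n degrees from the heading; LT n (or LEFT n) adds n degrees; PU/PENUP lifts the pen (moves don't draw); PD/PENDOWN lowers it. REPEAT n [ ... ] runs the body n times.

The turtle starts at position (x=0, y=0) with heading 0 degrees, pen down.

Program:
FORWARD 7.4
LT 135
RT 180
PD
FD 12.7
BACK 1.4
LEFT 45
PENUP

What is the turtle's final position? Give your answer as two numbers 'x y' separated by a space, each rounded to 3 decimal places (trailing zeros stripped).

Executing turtle program step by step:
Start: pos=(0,0), heading=0, pen down
FD 7.4: (0,0) -> (7.4,0) [heading=0, draw]
LT 135: heading 0 -> 135
RT 180: heading 135 -> 315
PD: pen down
FD 12.7: (7.4,0) -> (16.38,-8.98) [heading=315, draw]
BK 1.4: (16.38,-8.98) -> (15.39,-7.99) [heading=315, draw]
LT 45: heading 315 -> 0
PU: pen up
Final: pos=(15.39,-7.99), heading=0, 3 segment(s) drawn

Answer: 15.39 -7.99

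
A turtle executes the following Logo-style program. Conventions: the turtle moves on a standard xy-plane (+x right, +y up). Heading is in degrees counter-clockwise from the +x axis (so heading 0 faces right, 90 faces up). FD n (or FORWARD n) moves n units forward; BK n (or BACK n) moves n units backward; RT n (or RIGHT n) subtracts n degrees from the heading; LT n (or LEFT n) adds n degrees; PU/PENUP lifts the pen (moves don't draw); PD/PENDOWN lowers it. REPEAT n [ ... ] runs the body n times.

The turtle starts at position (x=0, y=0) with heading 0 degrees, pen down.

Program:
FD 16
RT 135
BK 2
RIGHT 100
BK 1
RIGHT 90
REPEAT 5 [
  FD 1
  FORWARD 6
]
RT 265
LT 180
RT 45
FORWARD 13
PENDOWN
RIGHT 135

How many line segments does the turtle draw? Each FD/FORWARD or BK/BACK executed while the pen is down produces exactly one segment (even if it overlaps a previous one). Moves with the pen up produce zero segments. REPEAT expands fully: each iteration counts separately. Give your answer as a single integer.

Answer: 14

Derivation:
Executing turtle program step by step:
Start: pos=(0,0), heading=0, pen down
FD 16: (0,0) -> (16,0) [heading=0, draw]
RT 135: heading 0 -> 225
BK 2: (16,0) -> (17.414,1.414) [heading=225, draw]
RT 100: heading 225 -> 125
BK 1: (17.414,1.414) -> (17.988,0.595) [heading=125, draw]
RT 90: heading 125 -> 35
REPEAT 5 [
  -- iteration 1/5 --
  FD 1: (17.988,0.595) -> (18.807,1.169) [heading=35, draw]
  FD 6: (18.807,1.169) -> (23.722,4.61) [heading=35, draw]
  -- iteration 2/5 --
  FD 1: (23.722,4.61) -> (24.541,5.184) [heading=35, draw]
  FD 6: (24.541,5.184) -> (29.456,8.625) [heading=35, draw]
  -- iteration 3/5 --
  FD 1: (29.456,8.625) -> (30.275,9.199) [heading=35, draw]
  FD 6: (30.275,9.199) -> (35.19,12.64) [heading=35, draw]
  -- iteration 4/5 --
  FD 1: (35.19,12.64) -> (36.009,13.214) [heading=35, draw]
  FD 6: (36.009,13.214) -> (40.924,16.655) [heading=35, draw]
  -- iteration 5/5 --
  FD 1: (40.924,16.655) -> (41.743,17.229) [heading=35, draw]
  FD 6: (41.743,17.229) -> (46.658,20.67) [heading=35, draw]
]
RT 265: heading 35 -> 130
LT 180: heading 130 -> 310
RT 45: heading 310 -> 265
FD 13: (46.658,20.67) -> (45.525,7.72) [heading=265, draw]
PD: pen down
RT 135: heading 265 -> 130
Final: pos=(45.525,7.72), heading=130, 14 segment(s) drawn
Segments drawn: 14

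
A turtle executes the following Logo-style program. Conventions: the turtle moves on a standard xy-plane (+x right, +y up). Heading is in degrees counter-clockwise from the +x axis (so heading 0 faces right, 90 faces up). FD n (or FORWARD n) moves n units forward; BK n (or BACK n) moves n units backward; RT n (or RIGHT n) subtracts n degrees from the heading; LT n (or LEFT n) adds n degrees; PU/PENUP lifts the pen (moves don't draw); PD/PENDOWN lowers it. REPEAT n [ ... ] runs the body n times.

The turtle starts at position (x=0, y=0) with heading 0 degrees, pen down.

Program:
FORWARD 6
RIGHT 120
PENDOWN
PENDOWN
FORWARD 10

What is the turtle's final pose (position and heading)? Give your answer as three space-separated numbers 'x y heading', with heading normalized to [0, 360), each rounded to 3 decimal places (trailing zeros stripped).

Executing turtle program step by step:
Start: pos=(0,0), heading=0, pen down
FD 6: (0,0) -> (6,0) [heading=0, draw]
RT 120: heading 0 -> 240
PD: pen down
PD: pen down
FD 10: (6,0) -> (1,-8.66) [heading=240, draw]
Final: pos=(1,-8.66), heading=240, 2 segment(s) drawn

Answer: 1 -8.66 240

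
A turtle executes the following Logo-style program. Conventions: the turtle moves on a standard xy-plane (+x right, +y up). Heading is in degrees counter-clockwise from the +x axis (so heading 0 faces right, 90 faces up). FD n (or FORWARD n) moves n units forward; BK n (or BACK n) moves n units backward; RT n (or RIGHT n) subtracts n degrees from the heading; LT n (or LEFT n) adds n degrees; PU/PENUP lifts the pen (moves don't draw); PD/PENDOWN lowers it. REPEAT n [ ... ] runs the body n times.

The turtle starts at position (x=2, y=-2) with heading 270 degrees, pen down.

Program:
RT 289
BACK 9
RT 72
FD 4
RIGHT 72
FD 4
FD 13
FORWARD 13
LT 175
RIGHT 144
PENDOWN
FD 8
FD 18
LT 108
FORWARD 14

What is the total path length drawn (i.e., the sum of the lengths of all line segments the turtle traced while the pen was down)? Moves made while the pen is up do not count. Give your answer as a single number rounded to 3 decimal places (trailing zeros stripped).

Executing turtle program step by step:
Start: pos=(2,-2), heading=270, pen down
RT 289: heading 270 -> 341
BK 9: (2,-2) -> (-6.51,0.93) [heading=341, draw]
RT 72: heading 341 -> 269
FD 4: (-6.51,0.93) -> (-6.579,-3.069) [heading=269, draw]
RT 72: heading 269 -> 197
FD 4: (-6.579,-3.069) -> (-10.405,-4.239) [heading=197, draw]
FD 13: (-10.405,-4.239) -> (-22.837,-8.04) [heading=197, draw]
FD 13: (-22.837,-8.04) -> (-35.269,-11.84) [heading=197, draw]
LT 175: heading 197 -> 12
RT 144: heading 12 -> 228
PD: pen down
FD 8: (-35.269,-11.84) -> (-40.622,-17.786) [heading=228, draw]
FD 18: (-40.622,-17.786) -> (-52.666,-31.162) [heading=228, draw]
LT 108: heading 228 -> 336
FD 14: (-52.666,-31.162) -> (-39.876,-36.857) [heading=336, draw]
Final: pos=(-39.876,-36.857), heading=336, 8 segment(s) drawn

Segment lengths:
  seg 1: (2,-2) -> (-6.51,0.93), length = 9
  seg 2: (-6.51,0.93) -> (-6.579,-3.069), length = 4
  seg 3: (-6.579,-3.069) -> (-10.405,-4.239), length = 4
  seg 4: (-10.405,-4.239) -> (-22.837,-8.04), length = 13
  seg 5: (-22.837,-8.04) -> (-35.269,-11.84), length = 13
  seg 6: (-35.269,-11.84) -> (-40.622,-17.786), length = 8
  seg 7: (-40.622,-17.786) -> (-52.666,-31.162), length = 18
  seg 8: (-52.666,-31.162) -> (-39.876,-36.857), length = 14
Total = 83

Answer: 83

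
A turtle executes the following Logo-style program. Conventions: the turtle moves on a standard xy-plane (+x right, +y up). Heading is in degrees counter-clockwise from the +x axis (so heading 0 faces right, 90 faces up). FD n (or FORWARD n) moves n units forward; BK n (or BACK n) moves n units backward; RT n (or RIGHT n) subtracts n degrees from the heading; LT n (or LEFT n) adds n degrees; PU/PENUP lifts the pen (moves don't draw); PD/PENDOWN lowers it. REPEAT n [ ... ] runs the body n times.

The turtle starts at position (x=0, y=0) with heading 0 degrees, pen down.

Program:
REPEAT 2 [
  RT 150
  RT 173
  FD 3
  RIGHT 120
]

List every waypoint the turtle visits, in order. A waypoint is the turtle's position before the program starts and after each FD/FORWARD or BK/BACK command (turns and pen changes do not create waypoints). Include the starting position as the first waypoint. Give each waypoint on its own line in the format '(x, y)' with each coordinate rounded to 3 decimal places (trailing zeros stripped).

Executing turtle program step by step:
Start: pos=(0,0), heading=0, pen down
REPEAT 2 [
  -- iteration 1/2 --
  RT 150: heading 0 -> 210
  RT 173: heading 210 -> 37
  FD 3: (0,0) -> (2.396,1.805) [heading=37, draw]
  RT 120: heading 37 -> 277
  -- iteration 2/2 --
  RT 150: heading 277 -> 127
  RT 173: heading 127 -> 314
  FD 3: (2.396,1.805) -> (4.48,-0.353) [heading=314, draw]
  RT 120: heading 314 -> 194
]
Final: pos=(4.48,-0.353), heading=194, 2 segment(s) drawn
Waypoints (3 total):
(0, 0)
(2.396, 1.805)
(4.48, -0.353)

Answer: (0, 0)
(2.396, 1.805)
(4.48, -0.353)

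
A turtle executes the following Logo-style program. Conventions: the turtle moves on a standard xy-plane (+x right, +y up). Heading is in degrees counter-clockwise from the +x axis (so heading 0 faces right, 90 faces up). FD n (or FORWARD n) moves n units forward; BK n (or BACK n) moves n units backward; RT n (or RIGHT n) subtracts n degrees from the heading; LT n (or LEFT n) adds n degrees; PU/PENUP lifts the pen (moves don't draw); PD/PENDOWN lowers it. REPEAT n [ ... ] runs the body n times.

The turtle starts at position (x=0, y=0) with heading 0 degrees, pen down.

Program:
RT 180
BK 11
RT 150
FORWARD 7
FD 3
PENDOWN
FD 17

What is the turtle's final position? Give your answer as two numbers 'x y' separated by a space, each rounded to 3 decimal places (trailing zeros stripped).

Executing turtle program step by step:
Start: pos=(0,0), heading=0, pen down
RT 180: heading 0 -> 180
BK 11: (0,0) -> (11,0) [heading=180, draw]
RT 150: heading 180 -> 30
FD 7: (11,0) -> (17.062,3.5) [heading=30, draw]
FD 3: (17.062,3.5) -> (19.66,5) [heading=30, draw]
PD: pen down
FD 17: (19.66,5) -> (34.383,13.5) [heading=30, draw]
Final: pos=(34.383,13.5), heading=30, 4 segment(s) drawn

Answer: 34.383 13.5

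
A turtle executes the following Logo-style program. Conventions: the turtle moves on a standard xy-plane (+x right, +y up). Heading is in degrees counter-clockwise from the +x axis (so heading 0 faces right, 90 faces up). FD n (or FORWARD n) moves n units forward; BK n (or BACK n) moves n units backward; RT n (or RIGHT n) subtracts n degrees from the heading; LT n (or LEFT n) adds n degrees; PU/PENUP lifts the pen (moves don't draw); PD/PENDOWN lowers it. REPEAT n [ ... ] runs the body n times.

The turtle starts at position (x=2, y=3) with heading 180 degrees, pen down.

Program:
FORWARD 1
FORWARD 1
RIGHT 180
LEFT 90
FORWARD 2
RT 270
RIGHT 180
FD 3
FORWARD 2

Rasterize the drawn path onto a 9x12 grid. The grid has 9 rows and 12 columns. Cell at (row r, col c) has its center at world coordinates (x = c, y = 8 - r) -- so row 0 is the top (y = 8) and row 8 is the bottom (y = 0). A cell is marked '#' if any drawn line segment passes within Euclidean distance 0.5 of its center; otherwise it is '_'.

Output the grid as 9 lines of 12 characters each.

Answer: ____________
____________
____________
######______
#___________
###_________
____________
____________
____________

Derivation:
Segment 0: (2,3) -> (1,3)
Segment 1: (1,3) -> (0,3)
Segment 2: (0,3) -> (0,5)
Segment 3: (0,5) -> (3,5)
Segment 4: (3,5) -> (5,5)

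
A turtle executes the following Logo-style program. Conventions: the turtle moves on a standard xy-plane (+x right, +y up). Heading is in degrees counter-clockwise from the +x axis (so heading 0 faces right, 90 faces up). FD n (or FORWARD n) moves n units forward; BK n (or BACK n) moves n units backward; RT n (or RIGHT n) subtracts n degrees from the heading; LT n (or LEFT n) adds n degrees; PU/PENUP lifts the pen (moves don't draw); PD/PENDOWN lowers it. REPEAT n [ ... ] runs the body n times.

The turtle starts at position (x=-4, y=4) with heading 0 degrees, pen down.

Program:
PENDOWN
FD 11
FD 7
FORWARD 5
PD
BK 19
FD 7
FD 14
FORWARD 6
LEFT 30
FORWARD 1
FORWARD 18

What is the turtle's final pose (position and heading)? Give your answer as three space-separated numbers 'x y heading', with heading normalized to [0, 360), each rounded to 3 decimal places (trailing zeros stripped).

Answer: 43.454 13.5 30

Derivation:
Executing turtle program step by step:
Start: pos=(-4,4), heading=0, pen down
PD: pen down
FD 11: (-4,4) -> (7,4) [heading=0, draw]
FD 7: (7,4) -> (14,4) [heading=0, draw]
FD 5: (14,4) -> (19,4) [heading=0, draw]
PD: pen down
BK 19: (19,4) -> (0,4) [heading=0, draw]
FD 7: (0,4) -> (7,4) [heading=0, draw]
FD 14: (7,4) -> (21,4) [heading=0, draw]
FD 6: (21,4) -> (27,4) [heading=0, draw]
LT 30: heading 0 -> 30
FD 1: (27,4) -> (27.866,4.5) [heading=30, draw]
FD 18: (27.866,4.5) -> (43.454,13.5) [heading=30, draw]
Final: pos=(43.454,13.5), heading=30, 9 segment(s) drawn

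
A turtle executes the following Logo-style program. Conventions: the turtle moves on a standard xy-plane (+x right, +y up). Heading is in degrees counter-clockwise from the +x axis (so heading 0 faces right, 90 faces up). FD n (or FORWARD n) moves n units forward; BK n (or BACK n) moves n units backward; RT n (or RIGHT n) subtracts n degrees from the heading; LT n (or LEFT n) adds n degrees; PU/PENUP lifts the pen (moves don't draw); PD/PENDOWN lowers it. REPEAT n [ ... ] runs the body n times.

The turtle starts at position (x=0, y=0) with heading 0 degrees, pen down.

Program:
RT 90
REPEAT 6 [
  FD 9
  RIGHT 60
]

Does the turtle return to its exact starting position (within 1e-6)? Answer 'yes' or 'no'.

Answer: yes

Derivation:
Executing turtle program step by step:
Start: pos=(0,0), heading=0, pen down
RT 90: heading 0 -> 270
REPEAT 6 [
  -- iteration 1/6 --
  FD 9: (0,0) -> (0,-9) [heading=270, draw]
  RT 60: heading 270 -> 210
  -- iteration 2/6 --
  FD 9: (0,-9) -> (-7.794,-13.5) [heading=210, draw]
  RT 60: heading 210 -> 150
  -- iteration 3/6 --
  FD 9: (-7.794,-13.5) -> (-15.588,-9) [heading=150, draw]
  RT 60: heading 150 -> 90
  -- iteration 4/6 --
  FD 9: (-15.588,-9) -> (-15.588,0) [heading=90, draw]
  RT 60: heading 90 -> 30
  -- iteration 5/6 --
  FD 9: (-15.588,0) -> (-7.794,4.5) [heading=30, draw]
  RT 60: heading 30 -> 330
  -- iteration 6/6 --
  FD 9: (-7.794,4.5) -> (0,0) [heading=330, draw]
  RT 60: heading 330 -> 270
]
Final: pos=(0,0), heading=270, 6 segment(s) drawn

Start position: (0, 0)
Final position: (0, 0)
Distance = 0; < 1e-6 -> CLOSED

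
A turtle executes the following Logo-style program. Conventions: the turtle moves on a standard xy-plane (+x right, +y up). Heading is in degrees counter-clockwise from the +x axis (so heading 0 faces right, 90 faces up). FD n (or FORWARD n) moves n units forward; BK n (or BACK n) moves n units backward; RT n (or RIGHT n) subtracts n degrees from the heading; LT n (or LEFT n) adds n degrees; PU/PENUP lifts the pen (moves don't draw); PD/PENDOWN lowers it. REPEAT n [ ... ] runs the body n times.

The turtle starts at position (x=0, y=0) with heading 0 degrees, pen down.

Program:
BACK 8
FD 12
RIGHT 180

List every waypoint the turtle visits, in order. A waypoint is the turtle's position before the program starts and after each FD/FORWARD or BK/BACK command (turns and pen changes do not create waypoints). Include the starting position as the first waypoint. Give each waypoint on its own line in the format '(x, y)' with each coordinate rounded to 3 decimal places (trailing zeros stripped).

Answer: (0, 0)
(-8, 0)
(4, 0)

Derivation:
Executing turtle program step by step:
Start: pos=(0,0), heading=0, pen down
BK 8: (0,0) -> (-8,0) [heading=0, draw]
FD 12: (-8,0) -> (4,0) [heading=0, draw]
RT 180: heading 0 -> 180
Final: pos=(4,0), heading=180, 2 segment(s) drawn
Waypoints (3 total):
(0, 0)
(-8, 0)
(4, 0)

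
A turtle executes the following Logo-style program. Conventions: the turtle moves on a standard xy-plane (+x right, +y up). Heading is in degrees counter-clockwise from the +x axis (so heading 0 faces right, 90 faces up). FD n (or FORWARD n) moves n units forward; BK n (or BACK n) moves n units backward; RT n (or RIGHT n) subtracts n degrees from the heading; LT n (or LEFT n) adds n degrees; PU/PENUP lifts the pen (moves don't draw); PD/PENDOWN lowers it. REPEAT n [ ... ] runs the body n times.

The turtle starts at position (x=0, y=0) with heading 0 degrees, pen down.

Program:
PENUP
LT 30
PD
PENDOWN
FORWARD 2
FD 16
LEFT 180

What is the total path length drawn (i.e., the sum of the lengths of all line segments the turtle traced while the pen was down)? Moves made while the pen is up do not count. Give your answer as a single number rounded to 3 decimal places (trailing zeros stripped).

Answer: 18

Derivation:
Executing turtle program step by step:
Start: pos=(0,0), heading=0, pen down
PU: pen up
LT 30: heading 0 -> 30
PD: pen down
PD: pen down
FD 2: (0,0) -> (1.732,1) [heading=30, draw]
FD 16: (1.732,1) -> (15.588,9) [heading=30, draw]
LT 180: heading 30 -> 210
Final: pos=(15.588,9), heading=210, 2 segment(s) drawn

Segment lengths:
  seg 1: (0,0) -> (1.732,1), length = 2
  seg 2: (1.732,1) -> (15.588,9), length = 16
Total = 18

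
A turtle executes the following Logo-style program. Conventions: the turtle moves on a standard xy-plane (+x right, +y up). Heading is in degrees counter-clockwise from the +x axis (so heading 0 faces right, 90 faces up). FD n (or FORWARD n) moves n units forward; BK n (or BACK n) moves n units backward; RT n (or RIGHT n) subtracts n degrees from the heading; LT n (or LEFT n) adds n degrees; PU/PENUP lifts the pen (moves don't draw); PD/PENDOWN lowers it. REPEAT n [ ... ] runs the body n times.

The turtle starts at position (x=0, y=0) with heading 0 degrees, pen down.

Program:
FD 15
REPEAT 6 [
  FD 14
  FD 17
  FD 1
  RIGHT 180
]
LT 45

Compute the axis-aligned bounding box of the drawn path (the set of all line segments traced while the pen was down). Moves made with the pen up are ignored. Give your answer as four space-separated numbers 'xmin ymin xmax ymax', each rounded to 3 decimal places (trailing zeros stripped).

Answer: 0 0 47 0

Derivation:
Executing turtle program step by step:
Start: pos=(0,0), heading=0, pen down
FD 15: (0,0) -> (15,0) [heading=0, draw]
REPEAT 6 [
  -- iteration 1/6 --
  FD 14: (15,0) -> (29,0) [heading=0, draw]
  FD 17: (29,0) -> (46,0) [heading=0, draw]
  FD 1: (46,0) -> (47,0) [heading=0, draw]
  RT 180: heading 0 -> 180
  -- iteration 2/6 --
  FD 14: (47,0) -> (33,0) [heading=180, draw]
  FD 17: (33,0) -> (16,0) [heading=180, draw]
  FD 1: (16,0) -> (15,0) [heading=180, draw]
  RT 180: heading 180 -> 0
  -- iteration 3/6 --
  FD 14: (15,0) -> (29,0) [heading=0, draw]
  FD 17: (29,0) -> (46,0) [heading=0, draw]
  FD 1: (46,0) -> (47,0) [heading=0, draw]
  RT 180: heading 0 -> 180
  -- iteration 4/6 --
  FD 14: (47,0) -> (33,0) [heading=180, draw]
  FD 17: (33,0) -> (16,0) [heading=180, draw]
  FD 1: (16,0) -> (15,0) [heading=180, draw]
  RT 180: heading 180 -> 0
  -- iteration 5/6 --
  FD 14: (15,0) -> (29,0) [heading=0, draw]
  FD 17: (29,0) -> (46,0) [heading=0, draw]
  FD 1: (46,0) -> (47,0) [heading=0, draw]
  RT 180: heading 0 -> 180
  -- iteration 6/6 --
  FD 14: (47,0) -> (33,0) [heading=180, draw]
  FD 17: (33,0) -> (16,0) [heading=180, draw]
  FD 1: (16,0) -> (15,0) [heading=180, draw]
  RT 180: heading 180 -> 0
]
LT 45: heading 0 -> 45
Final: pos=(15,0), heading=45, 19 segment(s) drawn

Segment endpoints: x in {0, 15, 16, 29, 33, 46, 47}, y in {0, 0, 0, 0, 0, 0, 0, 0, 0, 0, 0, 0, 0, 0, 0, 0}
xmin=0, ymin=0, xmax=47, ymax=0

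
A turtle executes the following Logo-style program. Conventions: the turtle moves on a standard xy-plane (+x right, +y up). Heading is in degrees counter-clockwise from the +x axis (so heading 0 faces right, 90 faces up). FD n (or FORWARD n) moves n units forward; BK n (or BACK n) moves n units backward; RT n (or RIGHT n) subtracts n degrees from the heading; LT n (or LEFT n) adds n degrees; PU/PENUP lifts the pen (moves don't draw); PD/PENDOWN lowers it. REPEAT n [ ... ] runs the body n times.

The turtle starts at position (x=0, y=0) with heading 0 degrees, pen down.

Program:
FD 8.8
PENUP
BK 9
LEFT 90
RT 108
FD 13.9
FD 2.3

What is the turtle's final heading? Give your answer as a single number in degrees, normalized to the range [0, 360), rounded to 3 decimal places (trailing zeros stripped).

Executing turtle program step by step:
Start: pos=(0,0), heading=0, pen down
FD 8.8: (0,0) -> (8.8,0) [heading=0, draw]
PU: pen up
BK 9: (8.8,0) -> (-0.2,0) [heading=0, move]
LT 90: heading 0 -> 90
RT 108: heading 90 -> 342
FD 13.9: (-0.2,0) -> (13.02,-4.295) [heading=342, move]
FD 2.3: (13.02,-4.295) -> (15.207,-5.006) [heading=342, move]
Final: pos=(15.207,-5.006), heading=342, 1 segment(s) drawn

Answer: 342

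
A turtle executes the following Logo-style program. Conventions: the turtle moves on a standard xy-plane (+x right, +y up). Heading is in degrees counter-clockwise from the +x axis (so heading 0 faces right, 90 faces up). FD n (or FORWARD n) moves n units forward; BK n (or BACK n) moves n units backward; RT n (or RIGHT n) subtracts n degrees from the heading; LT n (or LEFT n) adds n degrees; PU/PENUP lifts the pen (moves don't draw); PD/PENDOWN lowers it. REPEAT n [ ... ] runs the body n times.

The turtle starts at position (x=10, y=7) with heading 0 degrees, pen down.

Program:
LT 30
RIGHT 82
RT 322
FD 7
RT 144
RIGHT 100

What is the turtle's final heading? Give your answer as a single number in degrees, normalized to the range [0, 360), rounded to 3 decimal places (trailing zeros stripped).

Answer: 102

Derivation:
Executing turtle program step by step:
Start: pos=(10,7), heading=0, pen down
LT 30: heading 0 -> 30
RT 82: heading 30 -> 308
RT 322: heading 308 -> 346
FD 7: (10,7) -> (16.792,5.307) [heading=346, draw]
RT 144: heading 346 -> 202
RT 100: heading 202 -> 102
Final: pos=(16.792,5.307), heading=102, 1 segment(s) drawn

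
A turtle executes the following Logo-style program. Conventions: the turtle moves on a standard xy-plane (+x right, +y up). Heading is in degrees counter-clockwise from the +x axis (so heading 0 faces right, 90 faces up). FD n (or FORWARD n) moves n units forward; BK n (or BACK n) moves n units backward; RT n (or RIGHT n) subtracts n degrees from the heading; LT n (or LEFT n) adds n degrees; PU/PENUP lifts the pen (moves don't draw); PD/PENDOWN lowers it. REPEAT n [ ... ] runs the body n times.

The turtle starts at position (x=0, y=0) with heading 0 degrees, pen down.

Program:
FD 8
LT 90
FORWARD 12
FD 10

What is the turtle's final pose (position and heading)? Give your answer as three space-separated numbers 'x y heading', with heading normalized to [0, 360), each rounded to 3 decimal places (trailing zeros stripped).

Answer: 8 22 90

Derivation:
Executing turtle program step by step:
Start: pos=(0,0), heading=0, pen down
FD 8: (0,0) -> (8,0) [heading=0, draw]
LT 90: heading 0 -> 90
FD 12: (8,0) -> (8,12) [heading=90, draw]
FD 10: (8,12) -> (8,22) [heading=90, draw]
Final: pos=(8,22), heading=90, 3 segment(s) drawn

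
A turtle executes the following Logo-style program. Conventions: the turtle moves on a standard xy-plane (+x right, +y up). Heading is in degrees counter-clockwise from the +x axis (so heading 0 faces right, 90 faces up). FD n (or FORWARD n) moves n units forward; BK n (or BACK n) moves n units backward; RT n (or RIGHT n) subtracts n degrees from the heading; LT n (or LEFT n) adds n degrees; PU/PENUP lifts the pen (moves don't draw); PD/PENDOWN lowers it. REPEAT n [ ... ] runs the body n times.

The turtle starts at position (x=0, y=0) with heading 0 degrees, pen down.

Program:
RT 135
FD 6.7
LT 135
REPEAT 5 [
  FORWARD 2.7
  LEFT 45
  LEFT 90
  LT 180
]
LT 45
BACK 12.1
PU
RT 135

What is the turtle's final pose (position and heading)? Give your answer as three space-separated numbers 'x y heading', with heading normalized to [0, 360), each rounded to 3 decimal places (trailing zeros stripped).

Executing turtle program step by step:
Start: pos=(0,0), heading=0, pen down
RT 135: heading 0 -> 225
FD 6.7: (0,0) -> (-4.738,-4.738) [heading=225, draw]
LT 135: heading 225 -> 0
REPEAT 5 [
  -- iteration 1/5 --
  FD 2.7: (-4.738,-4.738) -> (-2.038,-4.738) [heading=0, draw]
  LT 45: heading 0 -> 45
  LT 90: heading 45 -> 135
  LT 180: heading 135 -> 315
  -- iteration 2/5 --
  FD 2.7: (-2.038,-4.738) -> (-0.128,-6.647) [heading=315, draw]
  LT 45: heading 315 -> 0
  LT 90: heading 0 -> 90
  LT 180: heading 90 -> 270
  -- iteration 3/5 --
  FD 2.7: (-0.128,-6.647) -> (-0.128,-9.347) [heading=270, draw]
  LT 45: heading 270 -> 315
  LT 90: heading 315 -> 45
  LT 180: heading 45 -> 225
  -- iteration 4/5 --
  FD 2.7: (-0.128,-9.347) -> (-2.038,-11.256) [heading=225, draw]
  LT 45: heading 225 -> 270
  LT 90: heading 270 -> 0
  LT 180: heading 0 -> 180
  -- iteration 5/5 --
  FD 2.7: (-2.038,-11.256) -> (-4.738,-11.256) [heading=180, draw]
  LT 45: heading 180 -> 225
  LT 90: heading 225 -> 315
  LT 180: heading 315 -> 135
]
LT 45: heading 135 -> 180
BK 12.1: (-4.738,-11.256) -> (7.362,-11.256) [heading=180, draw]
PU: pen up
RT 135: heading 180 -> 45
Final: pos=(7.362,-11.256), heading=45, 7 segment(s) drawn

Answer: 7.362 -11.256 45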